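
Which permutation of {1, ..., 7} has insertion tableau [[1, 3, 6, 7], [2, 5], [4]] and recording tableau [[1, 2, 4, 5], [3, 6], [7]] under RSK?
4 5 2 6 7 3 1

Reverse the RSK construction: for i from n down to 1, find the cell of Q containing i, remove the entry at that cell from P, and reverse-bump it up through P; the value ejected from row 1 is w(i).

Step i=7: Q has 7 at row 3, column 1; remove 4 from row 3 of P and reverse-bump: 4 enters row 2 and ejects 2; 2 enters row 1 and ejects 1. So w(7) = 1. P is now [[2, 3, 6, 7], [4, 5]].
Step i=6: Q has 6 at row 2, column 2; remove 5 from row 2 of P and reverse-bump: 5 enters row 1 and ejects 3. So w(6) = 3. P is now [[2, 5, 6, 7], [4]].
Step i=5: Q has 5 at row 1, column 4; remove that cell from P, ejecting 7. So w(5) = 7. P is now [[2, 5, 6], [4]].
Step i=4: Q has 4 at row 1, column 3; remove that cell from P, ejecting 6. So w(4) = 6. P is now [[2, 5], [4]].
Step i=3: Q has 3 at row 2, column 1; remove 4 from row 2 of P and reverse-bump: 4 enters row 1 and ejects 2. So w(3) = 2. P is now [[4, 5]].
Step i=2: Q has 2 at row 1, column 2; remove that cell from P, ejecting 5. So w(2) = 5. P is now [[4]].
Step i=1: Q has 1 at row 1, column 1; remove that cell from P, ejecting 4. So w(1) = 4. P is now [].

So w = 4 5 2 6 7 3 1.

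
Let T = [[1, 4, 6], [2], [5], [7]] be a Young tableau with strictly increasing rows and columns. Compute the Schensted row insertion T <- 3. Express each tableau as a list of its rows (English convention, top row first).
[[1, 3, 6], [2, 4], [5], [7]]

In row 1, 3 replaces 4 (the leftmost entry greater than 3); 4 is bumped to row 2. 4 is appended to row 2. The new tableau is [[1, 3, 6], [2, 4], [5], [7]].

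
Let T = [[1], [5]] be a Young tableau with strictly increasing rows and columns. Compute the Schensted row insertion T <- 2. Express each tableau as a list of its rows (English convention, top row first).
2 is larger than every entry of row 1, so it is appended to row 1. The new tableau is [[1, 2], [5]].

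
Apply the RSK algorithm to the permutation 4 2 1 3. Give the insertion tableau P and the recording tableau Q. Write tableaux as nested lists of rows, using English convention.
Insert each entry of the permutation into P by Schensted row insertion, recording in Q the position of each new cell.

Insert 4: appended to row 1. P = [[4]], Q = [[1]].
Insert 2: 2 bumps 4 from row 1; 4 starts row 2. P = [[2], [4]], Q = [[1], [2]].
Insert 1: 1 bumps 2 from row 1; 2 bumps 4 from row 2; 4 starts row 3. P = [[1], [2], [4]], Q = [[1], [2], [3]].
Insert 3: appended to row 1. P = [[1, 3], [2], [4]], Q = [[1, 4], [2], [3]].

So P = [[1, 3], [2], [4]], Q = [[1, 4], [2], [3]].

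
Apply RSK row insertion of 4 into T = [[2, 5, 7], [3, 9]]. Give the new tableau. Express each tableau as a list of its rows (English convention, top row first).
In row 1, 4 replaces 5 (the leftmost entry greater than 4); 5 is bumped to row 2. In row 2, 5 replaces 9 (the leftmost entry greater than 5); 9 is bumped to row 3. 9 starts a new row 3. The new tableau is [[2, 4, 7], [3, 5], [9]].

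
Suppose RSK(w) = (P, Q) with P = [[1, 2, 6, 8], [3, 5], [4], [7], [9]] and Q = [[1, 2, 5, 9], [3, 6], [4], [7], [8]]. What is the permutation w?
4 9 5 1 7 6 3 2 8

Reverse RSK: for i = n, n-1, ..., 1, locate i in Q, remove the corresponding corner cell from P, and reverse-bump its entry up through P; the value ejected from row 1 is w(i).

So w = 4 9 5 1 7 6 3 2 8.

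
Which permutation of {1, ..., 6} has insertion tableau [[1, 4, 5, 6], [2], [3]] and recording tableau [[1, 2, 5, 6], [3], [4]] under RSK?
3 4 2 1 5 6

Reverse the RSK construction: for i from n down to 1, find the cell of Q containing i, remove the entry at that cell from P, and reverse-bump it up through P; the value ejected from row 1 is w(i).

Step i=6: Q has 6 at row 1, column 4; remove that cell from P, ejecting 6. So w(6) = 6. P is now [[1, 4, 5], [2], [3]].
Step i=5: Q has 5 at row 1, column 3; remove that cell from P, ejecting 5. So w(5) = 5. P is now [[1, 4], [2], [3]].
Step i=4: Q has 4 at row 3, column 1; remove 3 from row 3 of P and reverse-bump: 3 enters row 2 and ejects 2; 2 enters row 1 and ejects 1. So w(4) = 1. P is now [[2, 4], [3]].
Step i=3: Q has 3 at row 2, column 1; remove 3 from row 2 of P and reverse-bump: 3 enters row 1 and ejects 2. So w(3) = 2. P is now [[3, 4]].
Step i=2: Q has 2 at row 1, column 2; remove that cell from P, ejecting 4. So w(2) = 4. P is now [[3]].
Step i=1: Q has 1 at row 1, column 1; remove that cell from P, ejecting 3. So w(1) = 3. P is now [].

So w = 3 4 2 1 5 6.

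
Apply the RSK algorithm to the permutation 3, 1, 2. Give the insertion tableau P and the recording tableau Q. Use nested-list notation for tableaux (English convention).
P = [[1, 2], [3]], Q = [[1, 3], [2]]

Insert each entry of the permutation into P by Schensted row insertion, recording in Q the position of each new cell.

Insert 3: appended to row 1. P = [[3]].
Insert 1: 1 bumps 3 from row 1; 3 starts row 2. P = [[1], [3]].
Insert 2: appended to row 1. P = [[1, 2], [3]].

So P = [[1, 2], [3]], Q = [[1, 3], [2]].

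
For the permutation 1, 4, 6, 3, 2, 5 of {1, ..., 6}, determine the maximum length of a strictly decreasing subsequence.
3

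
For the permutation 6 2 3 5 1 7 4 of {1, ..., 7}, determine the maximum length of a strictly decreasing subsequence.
3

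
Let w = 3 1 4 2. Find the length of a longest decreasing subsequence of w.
2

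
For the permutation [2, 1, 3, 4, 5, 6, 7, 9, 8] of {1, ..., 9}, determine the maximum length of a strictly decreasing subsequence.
2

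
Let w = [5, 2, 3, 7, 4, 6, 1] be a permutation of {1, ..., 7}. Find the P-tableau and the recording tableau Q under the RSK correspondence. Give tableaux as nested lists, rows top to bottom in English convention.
Insert each entry of the permutation into P by Schensted row insertion, recording in Q the position of each new cell.

Insert 5: appended to row 1. P = [[5]], Q = [[1]].
Insert 2: 2 bumps 5 from row 1; 5 starts row 2. P = [[2], [5]], Q = [[1], [2]].
Insert 3: appended to row 1. P = [[2, 3], [5]], Q = [[1, 3], [2]].
Insert 7: appended to row 1. P = [[2, 3, 7], [5]], Q = [[1, 3, 4], [2]].
Insert 4: 4 bumps 7 from row 1; 7 appends to row 2. P = [[2, 3, 4], [5, 7]], Q = [[1, 3, 4], [2, 5]].
Insert 6: appended to row 1. P = [[2, 3, 4, 6], [5, 7]], Q = [[1, 3, 4, 6], [2, 5]].
Insert 1: 1 bumps 2 from row 1; 2 bumps 5 from row 2; 5 starts row 3. P = [[1, 3, 4, 6], [2, 7], [5]], Q = [[1, 3, 4, 6], [2, 5], [7]].

So P = [[1, 3, 4, 6], [2, 7], [5]], Q = [[1, 3, 4, 6], [2, 5], [7]].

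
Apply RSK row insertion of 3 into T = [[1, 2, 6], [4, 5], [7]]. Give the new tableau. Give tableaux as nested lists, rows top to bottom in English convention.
[[1, 2, 3], [4, 5, 6], [7]]

In row 1, 3 replaces 6 (the leftmost entry greater than 3); 6 is bumped to row 2. 6 is appended to row 2. The new tableau is [[1, 2, 3], [4, 5, 6], [7]].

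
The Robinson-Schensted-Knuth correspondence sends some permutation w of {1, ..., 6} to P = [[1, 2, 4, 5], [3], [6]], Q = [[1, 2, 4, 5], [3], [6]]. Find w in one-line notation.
Reverse RSK: for i = n, n-1, ..., 1, locate i in Q, remove the corresponding corner cell from P, and reverse-bump its entry up through P; the value ejected from row 1 is w(i).

So w = 1 6 3 4 5 2.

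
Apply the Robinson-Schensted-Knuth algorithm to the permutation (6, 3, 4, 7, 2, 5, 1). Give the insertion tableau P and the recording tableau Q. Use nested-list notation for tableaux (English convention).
P = [[1, 4, 5], [2, 7], [3], [6]], Q = [[1, 3, 4], [2, 6], [5], [7]]

Insert each entry of the permutation into P by Schensted row insertion, recording in Q the position of each new cell.

Insert 6: appended to row 1. P = [[6]].
Insert 3: 3 bumps 6 from row 1; 6 starts row 2. P = [[3], [6]].
Insert 4: appended to row 1. P = [[3, 4], [6]].
Insert 7: appended to row 1. P = [[3, 4, 7], [6]].
Insert 2: 2 bumps 3 from row 1; 3 bumps 6 from row 2; 6 starts row 3. P = [[2, 4, 7], [3], [6]].
Insert 5: 5 bumps 7 from row 1; 7 appends to row 2. P = [[2, 4, 5], [3, 7], [6]].
Insert 1: 1 bumps 2 from row 1; 2 bumps 3 from row 2; 3 bumps 6 from row 3; 6 starts row 4. P = [[1, 4, 5], [2, 7], [3], [6]].

So P = [[1, 4, 5], [2, 7], [3], [6]], Q = [[1, 3, 4], [2, 6], [5], [7]].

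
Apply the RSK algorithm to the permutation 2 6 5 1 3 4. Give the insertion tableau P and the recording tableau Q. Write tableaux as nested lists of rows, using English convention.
Insert each entry of the permutation into P by Schensted row insertion, recording in Q the position of each new cell.

Insert 2: appended to row 1. P = [[2]].
Insert 6: appended to row 1. P = [[2, 6]].
Insert 5: 5 bumps 6 from row 1; 6 starts row 2. P = [[2, 5], [6]].
Insert 1: 1 bumps 2 from row 1; 2 bumps 6 from row 2; 6 starts row 3. P = [[1, 5], [2], [6]].
Insert 3: 3 bumps 5 from row 1; 5 appends to row 2. P = [[1, 3], [2, 5], [6]].
Insert 4: appended to row 1. P = [[1, 3, 4], [2, 5], [6]].

So P = [[1, 3, 4], [2, 5], [6]], Q = [[1, 2, 6], [3, 5], [4]].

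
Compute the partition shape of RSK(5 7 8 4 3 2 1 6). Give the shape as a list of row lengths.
[3, 2, 1, 1, 1]

Row-insert each entry into an empty tableau.

After inserting 5: P = [[5]].
After inserting 7: P = [[5, 7]].
After inserting 8: P = [[5, 7, 8]].
After inserting 4: P = [[4, 7, 8], [5]].
After inserting 3: P = [[3, 7, 8], [4], [5]].
After inserting 2: P = [[2, 7, 8], [3], [4], [5]].
After inserting 1: P = [[1, 7, 8], [2], [3], [4], [5]].
After inserting 6: P = [[1, 6, 8], [2, 7], [3], [4], [5]].

The final insertion tableau P = [[1, 6, 8], [2, 7], [3], [4], [5]] has shape [3, 2, 1, 1, 1].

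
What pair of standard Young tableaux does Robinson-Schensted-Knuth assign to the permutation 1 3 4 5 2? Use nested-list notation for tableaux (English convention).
P = [[1, 2, 4, 5], [3]], Q = [[1, 2, 3, 4], [5]]

Insert each entry of the permutation into P by Schensted row insertion, recording in Q the position of each new cell.

Insert 1: appended to row 1. P = [[1]].
Insert 3: appended to row 1. P = [[1, 3]].
Insert 4: appended to row 1. P = [[1, 3, 4]].
Insert 5: appended to row 1. P = [[1, 3, 4, 5]].
Insert 2: 2 bumps 3 from row 1; 3 starts row 2. P = [[1, 2, 4, 5], [3]].

So P = [[1, 2, 4, 5], [3]], Q = [[1, 2, 3, 4], [5]].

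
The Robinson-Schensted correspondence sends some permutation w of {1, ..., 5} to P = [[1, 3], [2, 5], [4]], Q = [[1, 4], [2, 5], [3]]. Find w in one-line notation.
Reverse the RSK construction: for i from n down to 1, find the cell of Q containing i, remove the entry at that cell from P, and reverse-bump it up through P; the value ejected from row 1 is w(i).

Step i=5: Q has 5 at row 2, column 2; remove 5 from row 2 of P and reverse-bump: 5 enters row 1 and ejects 3. So w(5) = 3. P is now [[1, 5], [2], [4]].
Step i=4: Q has 4 at row 1, column 2; remove that cell from P, ejecting 5. So w(4) = 5. P is now [[1], [2], [4]].
Step i=3: Q has 3 at row 3, column 1; remove 4 from row 3 of P and reverse-bump: 4 enters row 2 and ejects 2; 2 enters row 1 and ejects 1. So w(3) = 1. P is now [[2], [4]].
Step i=2: Q has 2 at row 2, column 1; remove 4 from row 2 of P and reverse-bump: 4 enters row 1 and ejects 2. So w(2) = 2. P is now [[4]].
Step i=1: Q has 1 at row 1, column 1; remove that cell from P, ejecting 4. So w(1) = 4. P is now [].

So w = 4 2 1 5 3.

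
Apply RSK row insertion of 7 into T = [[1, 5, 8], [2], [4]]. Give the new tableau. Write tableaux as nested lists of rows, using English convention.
[[1, 5, 7], [2, 8], [4]]

In row 1, 7 replaces 8 (the leftmost entry greater than 7); 8 is bumped to row 2. 8 is appended to row 2. The new tableau is [[1, 5, 7], [2, 8], [4]].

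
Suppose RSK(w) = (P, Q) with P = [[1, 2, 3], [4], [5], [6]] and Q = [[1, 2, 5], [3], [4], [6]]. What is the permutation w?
Reverse RSK: for i = n, n-1, ..., 1, locate i in Q, remove the corresponding corner cell from P, and reverse-bump its entry up through P; the value ejected from row 1 is w(i).

So w = 1 6 5 2 4 3.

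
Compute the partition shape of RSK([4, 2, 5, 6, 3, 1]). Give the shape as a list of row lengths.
[3, 2, 1]

Row-insert each entry into an empty tableau.

After inserting 4: P = [[4]].
After inserting 2: P = [[2], [4]].
After inserting 5: P = [[2, 5], [4]].
After inserting 6: P = [[2, 5, 6], [4]].
After inserting 3: P = [[2, 3, 6], [4, 5]].
After inserting 1: P = [[1, 3, 6], [2, 5], [4]].

The final insertion tableau P = [[1, 3, 6], [2, 5], [4]] has shape [3, 2, 1].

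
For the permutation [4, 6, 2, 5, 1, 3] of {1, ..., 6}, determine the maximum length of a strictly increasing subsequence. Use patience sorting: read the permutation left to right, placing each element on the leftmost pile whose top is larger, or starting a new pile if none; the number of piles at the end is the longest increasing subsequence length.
4: new pile. tops = [4]
6: new pile. tops = [4, 6]
2: onto pile 1 (replacing 4). tops = [2, 6]
5: onto pile 2 (replacing 6). tops = [2, 5]
1: onto pile 1 (replacing 2). tops = [1, 5]
3: onto pile 2 (replacing 5). tops = [1, 3]

2 piles, so the longest increasing subsequence has length 2.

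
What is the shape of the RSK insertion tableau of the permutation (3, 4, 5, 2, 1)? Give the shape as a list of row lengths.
Row-insert each entry into an empty tableau.

After inserting 3: P = [[3]].
After inserting 4: P = [[3, 4]].
After inserting 5: P = [[3, 4, 5]].
After inserting 2: P = [[2, 4, 5], [3]].
After inserting 1: P = [[1, 4, 5], [2], [3]].

The final insertion tableau P = [[1, 4, 5], [2], [3]] has shape [3, 1, 1].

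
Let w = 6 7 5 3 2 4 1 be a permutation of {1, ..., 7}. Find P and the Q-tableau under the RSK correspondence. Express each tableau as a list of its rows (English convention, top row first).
Insert each entry of the permutation into P by Schensted row insertion, recording in Q the position of each new cell.

Insert 6: appended to row 1. P = [[6]].
Insert 7: appended to row 1. P = [[6, 7]].
Insert 5: 5 bumps 6 from row 1; 6 starts row 2. P = [[5, 7], [6]].
Insert 3: 3 bumps 5 from row 1; 5 bumps 6 from row 2; 6 starts row 3. P = [[3, 7], [5], [6]].
Insert 2: 2 bumps 3 from row 1; 3 bumps 5 from row 2; 5 bumps 6 from row 3; 6 starts row 4. P = [[2, 7], [3], [5], [6]].
Insert 4: 4 bumps 7 from row 1; 7 appends to row 2. P = [[2, 4], [3, 7], [5], [6]].
Insert 1: 1 bumps 2 from row 1; 2 bumps 3 from row 2; 3 bumps 5 from row 3; 5 bumps 6 from row 4; 6 starts row 5. P = [[1, 4], [2, 7], [3], [5], [6]].

So P = [[1, 4], [2, 7], [3], [5], [6]], Q = [[1, 2], [3, 6], [4], [5], [7]].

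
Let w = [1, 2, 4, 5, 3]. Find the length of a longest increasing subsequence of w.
4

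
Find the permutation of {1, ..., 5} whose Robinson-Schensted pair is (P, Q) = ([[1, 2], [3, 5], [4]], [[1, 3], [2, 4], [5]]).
Reverse the RSK construction: for i from n down to 1, find the cell of Q containing i, remove the entry at that cell from P, and reverse-bump it up through P; the value ejected from row 1 is w(i).

Step i=5: Q has 5 at row 3, column 1; remove 4 from row 3 of P and reverse-bump: 4 enters row 2 and ejects 3; 3 enters row 1 and ejects 2. So w(5) = 2. P is now [[1, 3], [4, 5]].
Step i=4: Q has 4 at row 2, column 2; remove 5 from row 2 of P and reverse-bump: 5 enters row 1 and ejects 3. So w(4) = 3. P is now [[1, 5], [4]].
Step i=3: Q has 3 at row 1, column 2; remove that cell from P, ejecting 5. So w(3) = 5. P is now [[1], [4]].
Step i=2: Q has 2 at row 2, column 1; remove 4 from row 2 of P and reverse-bump: 4 enters row 1 and ejects 1. So w(2) = 1. P is now [[4]].
Step i=1: Q has 1 at row 1, column 1; remove that cell from P, ejecting 4. So w(1) = 4. P is now [].

So w = 4 1 5 3 2.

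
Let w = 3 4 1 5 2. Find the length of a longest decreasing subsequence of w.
2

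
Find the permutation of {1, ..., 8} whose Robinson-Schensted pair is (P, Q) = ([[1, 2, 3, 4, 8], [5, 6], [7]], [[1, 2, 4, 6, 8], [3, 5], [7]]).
Reverse the RSK construction: for i from n down to 1, find the cell of Q containing i, remove the entry at that cell from P, and reverse-bump it up through P; the value ejected from row 1 is w(i).

Step i=8: Q has 8 at row 1, column 5; remove that cell from P, ejecting 8. So w(8) = 8. P is now [[1, 2, 3, 4], [5, 6], [7]].
Step i=7: Q has 7 at row 3, column 1; remove 7 from row 3 of P and reverse-bump: 7 enters row 2 and ejects 6; 6 enters row 1 and ejects 4. So w(7) = 4. P is now [[1, 2, 3, 6], [5, 7]].
Step i=6: Q has 6 at row 1, column 4; remove that cell from P, ejecting 6. So w(6) = 6. P is now [[1, 2, 3], [5, 7]].
Step i=5: Q has 5 at row 2, column 2; remove 7 from row 2 of P and reverse-bump: 7 enters row 1 and ejects 3. So w(5) = 3. P is now [[1, 2, 7], [5]].
Step i=4: Q has 4 at row 1, column 3; remove that cell from P, ejecting 7. So w(4) = 7. P is now [[1, 2], [5]].
Step i=3: Q has 3 at row 2, column 1; remove 5 from row 2 of P and reverse-bump: 5 enters row 1 and ejects 2. So w(3) = 2. P is now [[1, 5]].
Step i=2: Q has 2 at row 1, column 2; remove that cell from P, ejecting 5. So w(2) = 5. P is now [[1]].
Step i=1: Q has 1 at row 1, column 1; remove that cell from P, ejecting 1. So w(1) = 1. P is now [].

So w = 1 5 2 7 3 6 4 8.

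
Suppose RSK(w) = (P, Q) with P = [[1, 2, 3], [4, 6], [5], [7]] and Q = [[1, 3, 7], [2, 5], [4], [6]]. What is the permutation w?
Reverse the RSK construction: for i from n down to 1, find the cell of Q containing i, remove the entry at that cell from P, and reverse-bump it up through P; the value ejected from row 1 is w(i).

Step i=7: Q has 7 at row 1, column 3; remove that cell from P, ejecting 3. So w(7) = 3. P is now [[1, 2], [4, 6], [5], [7]].
Step i=6: Q has 6 at row 4, column 1; remove 7 from row 4 of P and reverse-bump: 7 enters row 3 and ejects 5; 5 enters row 2 and ejects 4; 4 enters row 1 and ejects 2. So w(6) = 2. P is now [[1, 4], [5, 6], [7]].
Step i=5: Q has 5 at row 2, column 2; remove 6 from row 2 of P and reverse-bump: 6 enters row 1 and ejects 4. So w(5) = 4. P is now [[1, 6], [5], [7]].
Step i=4: Q has 4 at row 3, column 1; remove 7 from row 3 of P and reverse-bump: 7 enters row 2 and ejects 5; 5 enters row 1 and ejects 1. So w(4) = 1. P is now [[5, 6], [7]].
Step i=3: Q has 3 at row 1, column 2; remove that cell from P, ejecting 6. So w(3) = 6. P is now [[5], [7]].
Step i=2: Q has 2 at row 2, column 1; remove 7 from row 2 of P and reverse-bump: 7 enters row 1 and ejects 5. So w(2) = 5. P is now [[7]].
Step i=1: Q has 1 at row 1, column 1; remove that cell from P, ejecting 7. So w(1) = 7. P is now [].

So w = 7 5 6 1 4 2 3.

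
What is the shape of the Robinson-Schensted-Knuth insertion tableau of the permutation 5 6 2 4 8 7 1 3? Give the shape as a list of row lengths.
Row-insert each entry into an empty tableau.

After inserting 5: P = [[5]].
After inserting 6: P = [[5, 6]].
After inserting 2: P = [[2, 6], [5]].
After inserting 4: P = [[2, 4], [5, 6]].
After inserting 8: P = [[2, 4, 8], [5, 6]].
After inserting 7: P = [[2, 4, 7], [5, 6, 8]].
After inserting 1: P = [[1, 4, 7], [2, 6, 8], [5]].
After inserting 3: P = [[1, 3, 7], [2, 4, 8], [5, 6]].

The final insertion tableau P = [[1, 3, 7], [2, 4, 8], [5, 6]] has shape [3, 3, 2].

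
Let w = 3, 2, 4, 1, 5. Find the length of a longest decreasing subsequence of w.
3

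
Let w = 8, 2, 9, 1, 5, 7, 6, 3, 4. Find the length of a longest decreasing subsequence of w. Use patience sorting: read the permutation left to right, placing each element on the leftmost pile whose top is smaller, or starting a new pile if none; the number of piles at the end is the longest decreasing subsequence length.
8: new pile. tops = [8]
2: new pile. tops = [8, 2]
9: onto pile 1 (replacing 8). tops = [9, 2]
1: new pile. tops = [9, 2, 1]
5: onto pile 2 (replacing 2). tops = [9, 5, 1]
7: onto pile 2 (replacing 5). tops = [9, 7, 1]
6: onto pile 3 (replacing 1). tops = [9, 7, 6]
3: new pile. tops = [9, 7, 6, 3]
4: onto pile 4 (replacing 3). tops = [9, 7, 6, 4]

4 piles, so the longest decreasing subsequence has length 4.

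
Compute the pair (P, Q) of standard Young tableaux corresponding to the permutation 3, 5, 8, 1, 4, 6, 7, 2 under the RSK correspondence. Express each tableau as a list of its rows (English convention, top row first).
Insert each entry of the permutation into P by Schensted row insertion, recording in Q the position of each new cell.

Insert 3: appended to row 1. P = [[3]], Q = [[1]].
Insert 5: appended to row 1. P = [[3, 5]], Q = [[1, 2]].
Insert 8: appended to row 1. P = [[3, 5, 8]], Q = [[1, 2, 3]].
Insert 1: 1 bumps 3 from row 1; 3 starts row 2. P = [[1, 5, 8], [3]], Q = [[1, 2, 3], [4]].
Insert 4: 4 bumps 5 from row 1; 5 appends to row 2. P = [[1, 4, 8], [3, 5]], Q = [[1, 2, 3], [4, 5]].
Insert 6: 6 bumps 8 from row 1; 8 appends to row 2. P = [[1, 4, 6], [3, 5, 8]], Q = [[1, 2, 3], [4, 5, 6]].
Insert 7: appended to row 1. P = [[1, 4, 6, 7], [3, 5, 8]], Q = [[1, 2, 3, 7], [4, 5, 6]].
Insert 2: 2 bumps 4 from row 1; 4 bumps 5 from row 2; 5 starts row 3. P = [[1, 2, 6, 7], [3, 4, 8], [5]], Q = [[1, 2, 3, 7], [4, 5, 6], [8]].

So P = [[1, 2, 6, 7], [3, 4, 8], [5]], Q = [[1, 2, 3, 7], [4, 5, 6], [8]].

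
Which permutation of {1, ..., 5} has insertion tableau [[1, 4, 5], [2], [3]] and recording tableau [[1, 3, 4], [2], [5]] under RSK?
3 2 4 5 1

Reverse the RSK construction: for i from n down to 1, find the cell of Q containing i, remove the entry at that cell from P, and reverse-bump it up through P; the value ejected from row 1 is w(i).

Step i=5: Q has 5 at row 3, column 1; remove 3 from row 3 of P and reverse-bump: 3 enters row 2 and ejects 2; 2 enters row 1 and ejects 1. So w(5) = 1. P is now [[2, 4, 5], [3]].
Step i=4: Q has 4 at row 1, column 3; remove that cell from P, ejecting 5. So w(4) = 5. P is now [[2, 4], [3]].
Step i=3: Q has 3 at row 1, column 2; remove that cell from P, ejecting 4. So w(3) = 4. P is now [[2], [3]].
Step i=2: Q has 2 at row 2, column 1; remove 3 from row 2 of P and reverse-bump: 3 enters row 1 and ejects 2. So w(2) = 2. P is now [[3]].
Step i=1: Q has 1 at row 1, column 1; remove that cell from P, ejecting 3. So w(1) = 3. P is now [].

So w = 3 2 4 5 1.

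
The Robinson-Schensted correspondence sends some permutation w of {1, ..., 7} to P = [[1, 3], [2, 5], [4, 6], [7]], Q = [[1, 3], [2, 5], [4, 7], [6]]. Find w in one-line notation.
7 4 6 2 5 1 3

Reverse the RSK construction: for i from n down to 1, find the cell of Q containing i, remove the entry at that cell from P, and reverse-bump it up through P; the value ejected from row 1 is w(i).

Step i=7: Q has 7 at row 3, column 2; remove 6 from row 3 of P and reverse-bump: 6 enters row 2 and ejects 5; 5 enters row 1 and ejects 3. So w(7) = 3. P is now [[1, 5], [2, 6], [4], [7]].
Step i=6: Q has 6 at row 4, column 1; remove 7 from row 4 of P and reverse-bump: 7 enters row 3 and ejects 4; 4 enters row 2 and ejects 2; 2 enters row 1 and ejects 1. So w(6) = 1. P is now [[2, 5], [4, 6], [7]].
Step i=5: Q has 5 at row 2, column 2; remove 6 from row 2 of P and reverse-bump: 6 enters row 1 and ejects 5. So w(5) = 5. P is now [[2, 6], [4], [7]].
Step i=4: Q has 4 at row 3, column 1; remove 7 from row 3 of P and reverse-bump: 7 enters row 2 and ejects 4; 4 enters row 1 and ejects 2. So w(4) = 2. P is now [[4, 6], [7]].
Step i=3: Q has 3 at row 1, column 2; remove that cell from P, ejecting 6. So w(3) = 6. P is now [[4], [7]].
Step i=2: Q has 2 at row 2, column 1; remove 7 from row 2 of P and reverse-bump: 7 enters row 1 and ejects 4. So w(2) = 4. P is now [[7]].
Step i=1: Q has 1 at row 1, column 1; remove that cell from P, ejecting 7. So w(1) = 7. P is now [].

So w = 7 4 6 2 5 1 3.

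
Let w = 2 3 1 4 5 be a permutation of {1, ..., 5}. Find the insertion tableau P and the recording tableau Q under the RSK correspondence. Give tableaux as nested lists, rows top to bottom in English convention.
Insert each entry of the permutation into P by Schensted row insertion, recording in Q the position of each new cell.

Insert 2: appended to row 1. P = [[2]], Q = [[1]].
Insert 3: appended to row 1. P = [[2, 3]], Q = [[1, 2]].
Insert 1: 1 bumps 2 from row 1; 2 starts row 2. P = [[1, 3], [2]], Q = [[1, 2], [3]].
Insert 4: appended to row 1. P = [[1, 3, 4], [2]], Q = [[1, 2, 4], [3]].
Insert 5: appended to row 1. P = [[1, 3, 4, 5], [2]], Q = [[1, 2, 4, 5], [3]].

So P = [[1, 3, 4, 5], [2]], Q = [[1, 2, 4, 5], [3]].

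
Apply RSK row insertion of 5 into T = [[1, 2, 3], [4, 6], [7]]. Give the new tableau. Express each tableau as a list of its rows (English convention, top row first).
5 is larger than every entry of row 1, so it is appended to row 1. The new tableau is [[1, 2, 3, 5], [4, 6], [7]].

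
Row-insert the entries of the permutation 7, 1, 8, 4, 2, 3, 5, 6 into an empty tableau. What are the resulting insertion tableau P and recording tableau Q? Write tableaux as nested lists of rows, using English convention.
Insert each entry of the permutation into P by Schensted row insertion, recording in Q the position of each new cell.

Insert 7: appended to row 1. P = [[7]].
Insert 1: 1 bumps 7 from row 1; 7 starts row 2. P = [[1], [7]].
Insert 8: appended to row 1. P = [[1, 8], [7]].
Insert 4: 4 bumps 8 from row 1; 8 appends to row 2. P = [[1, 4], [7, 8]].
Insert 2: 2 bumps 4 from row 1; 4 bumps 7 from row 2; 7 starts row 3. P = [[1, 2], [4, 8], [7]].
Insert 3: appended to row 1. P = [[1, 2, 3], [4, 8], [7]].
Insert 5: appended to row 1. P = [[1, 2, 3, 5], [4, 8], [7]].
Insert 6: appended to row 1. P = [[1, 2, 3, 5, 6], [4, 8], [7]].

So P = [[1, 2, 3, 5, 6], [4, 8], [7]], Q = [[1, 3, 6, 7, 8], [2, 4], [5]].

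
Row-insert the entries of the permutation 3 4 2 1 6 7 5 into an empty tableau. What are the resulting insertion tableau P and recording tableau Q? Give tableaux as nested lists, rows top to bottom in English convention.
Insert each entry of the permutation into P by Schensted row insertion, recording in Q the position of each new cell.

Insert 3: appended to row 1. P = [[3]], Q = [[1]].
Insert 4: appended to row 1. P = [[3, 4]], Q = [[1, 2]].
Insert 2: 2 bumps 3 from row 1; 3 starts row 2. P = [[2, 4], [3]], Q = [[1, 2], [3]].
Insert 1: 1 bumps 2 from row 1; 2 bumps 3 from row 2; 3 starts row 3. P = [[1, 4], [2], [3]], Q = [[1, 2], [3], [4]].
Insert 6: appended to row 1. P = [[1, 4, 6], [2], [3]], Q = [[1, 2, 5], [3], [4]].
Insert 7: appended to row 1. P = [[1, 4, 6, 7], [2], [3]], Q = [[1, 2, 5, 6], [3], [4]].
Insert 5: 5 bumps 6 from row 1; 6 appends to row 2. P = [[1, 4, 5, 7], [2, 6], [3]], Q = [[1, 2, 5, 6], [3, 7], [4]].

So P = [[1, 4, 5, 7], [2, 6], [3]], Q = [[1, 2, 5, 6], [3, 7], [4]].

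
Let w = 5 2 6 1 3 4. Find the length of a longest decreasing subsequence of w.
3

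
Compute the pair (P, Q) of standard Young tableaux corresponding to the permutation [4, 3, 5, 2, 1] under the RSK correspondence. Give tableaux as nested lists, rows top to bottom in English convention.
P = [[1, 5], [2], [3], [4]], Q = [[1, 3], [2], [4], [5]]

Insert each entry of the permutation into P by Schensted row insertion, recording in Q the position of each new cell.

Insert 4: appended to row 1. P = [[4]].
Insert 3: 3 bumps 4 from row 1; 4 starts row 2. P = [[3], [4]].
Insert 5: appended to row 1. P = [[3, 5], [4]].
Insert 2: 2 bumps 3 from row 1; 3 bumps 4 from row 2; 4 starts row 3. P = [[2, 5], [3], [4]].
Insert 1: 1 bumps 2 from row 1; 2 bumps 3 from row 2; 3 bumps 4 from row 3; 4 starts row 4. P = [[1, 5], [2], [3], [4]].

So P = [[1, 5], [2], [3], [4]], Q = [[1, 3], [2], [4], [5]].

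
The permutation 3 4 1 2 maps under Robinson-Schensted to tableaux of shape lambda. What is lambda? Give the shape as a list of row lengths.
Row-insert each entry into an empty tableau.

After inserting 3: P = [[3]].
After inserting 4: P = [[3, 4]].
After inserting 1: P = [[1, 4], [3]].
After inserting 2: P = [[1, 2], [3, 4]].

The final insertion tableau P = [[1, 2], [3, 4]] has shape [2, 2].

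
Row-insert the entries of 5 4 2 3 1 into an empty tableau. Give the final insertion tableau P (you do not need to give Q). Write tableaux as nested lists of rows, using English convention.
After inserting 5: P = [[5]].
After inserting 4: P = [[4], [5]].
After inserting 2: P = [[2], [4], [5]].
After inserting 3: P = [[2, 3], [4], [5]].
After inserting 1: P = [[1, 3], [2], [4], [5]].

So P = [[1, 3], [2], [4], [5]].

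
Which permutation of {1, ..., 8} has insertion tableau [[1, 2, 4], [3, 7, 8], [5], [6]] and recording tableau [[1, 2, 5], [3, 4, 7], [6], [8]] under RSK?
Reverse the RSK construction: for i from n down to 1, find the cell of Q containing i, remove the entry at that cell from P, and reverse-bump it up through P; the value ejected from row 1 is w(i).

Step i=8: Q has 8 at row 4, column 1; remove 6 from row 4 of P and reverse-bump: 6 enters row 3 and ejects 5; 5 enters row 2 and ejects 3; 3 enters row 1 and ejects 2. So w(8) = 2. P is now [[1, 3, 4], [5, 7, 8], [6]].
Step i=7: Q has 7 at row 2, column 3; remove 8 from row 2 of P and reverse-bump: 8 enters row 1 and ejects 4. So w(7) = 4. P is now [[1, 3, 8], [5, 7], [6]].
Step i=6: Q has 6 at row 3, column 1; remove 6 from row 3 of P and reverse-bump: 6 enters row 2 and ejects 5; 5 enters row 1 and ejects 3. So w(6) = 3. P is now [[1, 5, 8], [6, 7]].
Step i=5: Q has 5 at row 1, column 3; remove that cell from P, ejecting 8. So w(5) = 8. P is now [[1, 5], [6, 7]].
Step i=4: Q has 4 at row 2, column 2; remove 7 from row 2 of P and reverse-bump: 7 enters row 1 and ejects 5. So w(4) = 5. P is now [[1, 7], [6]].
Step i=3: Q has 3 at row 2, column 1; remove 6 from row 2 of P and reverse-bump: 6 enters row 1 and ejects 1. So w(3) = 1. P is now [[6, 7]].
Step i=2: Q has 2 at row 1, column 2; remove that cell from P, ejecting 7. So w(2) = 7. P is now [[6]].
Step i=1: Q has 1 at row 1, column 1; remove that cell from P, ejecting 6. So w(1) = 6. P is now [].

So w = 6 7 1 5 8 3 4 2.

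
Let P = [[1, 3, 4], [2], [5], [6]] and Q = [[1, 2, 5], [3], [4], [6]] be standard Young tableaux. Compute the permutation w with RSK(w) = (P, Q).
Reverse the RSK construction: for i from n down to 1, find the cell of Q containing i, remove the entry at that cell from P, and reverse-bump it up through P; the value ejected from row 1 is w(i).

Step i=6: Q has 6 at row 4, column 1; remove 6 from row 4 of P and reverse-bump: 6 enters row 3 and ejects 5; 5 enters row 2 and ejects 2; 2 enters row 1 and ejects 1. So w(6) = 1. P is now [[2, 3, 4], [5], [6]].
Step i=5: Q has 5 at row 1, column 3; remove that cell from P, ejecting 4. So w(5) = 4. P is now [[2, 3], [5], [6]].
Step i=4: Q has 4 at row 3, column 1; remove 6 from row 3 of P and reverse-bump: 6 enters row 2 and ejects 5; 5 enters row 1 and ejects 3. So w(4) = 3. P is now [[2, 5], [6]].
Step i=3: Q has 3 at row 2, column 1; remove 6 from row 2 of P and reverse-bump: 6 enters row 1 and ejects 5. So w(3) = 5. P is now [[2, 6]].
Step i=2: Q has 2 at row 1, column 2; remove that cell from P, ejecting 6. So w(2) = 6. P is now [[2]].
Step i=1: Q has 1 at row 1, column 1; remove that cell from P, ejecting 2. So w(1) = 2. P is now [].

So w = 2 6 5 3 4 1.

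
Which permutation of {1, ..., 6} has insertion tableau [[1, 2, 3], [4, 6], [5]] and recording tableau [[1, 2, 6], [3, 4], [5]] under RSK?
5 6 1 4 2 3

Reverse the RSK construction: for i from n down to 1, find the cell of Q containing i, remove the entry at that cell from P, and reverse-bump it up through P; the value ejected from row 1 is w(i).

Step i=6: Q has 6 at row 1, column 3; remove that cell from P, ejecting 3. So w(6) = 3. P is now [[1, 2], [4, 6], [5]].
Step i=5: Q has 5 at row 3, column 1; remove 5 from row 3 of P and reverse-bump: 5 enters row 2 and ejects 4; 4 enters row 1 and ejects 2. So w(5) = 2. P is now [[1, 4], [5, 6]].
Step i=4: Q has 4 at row 2, column 2; remove 6 from row 2 of P and reverse-bump: 6 enters row 1 and ejects 4. So w(4) = 4. P is now [[1, 6], [5]].
Step i=3: Q has 3 at row 2, column 1; remove 5 from row 2 of P and reverse-bump: 5 enters row 1 and ejects 1. So w(3) = 1. P is now [[5, 6]].
Step i=2: Q has 2 at row 1, column 2; remove that cell from P, ejecting 6. So w(2) = 6. P is now [[5]].
Step i=1: Q has 1 at row 1, column 1; remove that cell from P, ejecting 5. So w(1) = 5. P is now [].

So w = 5 6 1 4 2 3.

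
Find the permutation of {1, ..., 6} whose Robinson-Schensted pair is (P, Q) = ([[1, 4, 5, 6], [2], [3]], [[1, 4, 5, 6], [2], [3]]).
Reverse the RSK construction: for i from n down to 1, find the cell of Q containing i, remove the entry at that cell from P, and reverse-bump it up through P; the value ejected from row 1 is w(i).

Step i=6: Q has 6 at row 1, column 4; remove that cell from P, ejecting 6. So w(6) = 6. P is now [[1, 4, 5], [2], [3]].
Step i=5: Q has 5 at row 1, column 3; remove that cell from P, ejecting 5. So w(5) = 5. P is now [[1, 4], [2], [3]].
Step i=4: Q has 4 at row 1, column 2; remove that cell from P, ejecting 4. So w(4) = 4. P is now [[1], [2], [3]].
Step i=3: Q has 3 at row 3, column 1; remove 3 from row 3 of P and reverse-bump: 3 enters row 2 and ejects 2; 2 enters row 1 and ejects 1. So w(3) = 1. P is now [[2], [3]].
Step i=2: Q has 2 at row 2, column 1; remove 3 from row 2 of P and reverse-bump: 3 enters row 1 and ejects 2. So w(2) = 2. P is now [[3]].
Step i=1: Q has 1 at row 1, column 1; remove that cell from P, ejecting 3. So w(1) = 3. P is now [].

So w = 3 2 1 4 5 6.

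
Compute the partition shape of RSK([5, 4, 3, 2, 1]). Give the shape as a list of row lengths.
RSK row insertion gives P = [[1], [2], [3], [4], [5]], which has shape [1, 1, 1, 1, 1].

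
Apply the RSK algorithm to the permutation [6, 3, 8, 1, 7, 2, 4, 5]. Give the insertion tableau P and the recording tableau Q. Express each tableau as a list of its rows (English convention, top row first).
Insert each entry of the permutation into P by Schensted row insertion, recording in Q the position of each new cell.

Insert 6: appended to row 1. P = [[6]].
Insert 3: 3 bumps 6 from row 1; 6 starts row 2. P = [[3], [6]].
Insert 8: appended to row 1. P = [[3, 8], [6]].
Insert 1: 1 bumps 3 from row 1; 3 bumps 6 from row 2; 6 starts row 3. P = [[1, 8], [3], [6]].
Insert 7: 7 bumps 8 from row 1; 8 appends to row 2. P = [[1, 7], [3, 8], [6]].
Insert 2: 2 bumps 7 from row 1; 7 bumps 8 from row 2; 8 appends to row 3. P = [[1, 2], [3, 7], [6, 8]].
Insert 4: appended to row 1. P = [[1, 2, 4], [3, 7], [6, 8]].
Insert 5: appended to row 1. P = [[1, 2, 4, 5], [3, 7], [6, 8]].

So P = [[1, 2, 4, 5], [3, 7], [6, 8]], Q = [[1, 3, 7, 8], [2, 5], [4, 6]].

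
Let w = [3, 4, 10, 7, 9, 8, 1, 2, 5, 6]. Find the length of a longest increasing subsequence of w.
4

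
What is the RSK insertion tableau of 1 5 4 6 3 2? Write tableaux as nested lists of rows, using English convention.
Insert 1: appended to row 1. P = [[1]].
Insert 5: appended to row 1. P = [[1, 5]].
Insert 4: 4 bumps 5 from row 1; 5 starts row 2. P = [[1, 4], [5]].
Insert 6: appended to row 1. P = [[1, 4, 6], [5]].
Insert 3: 3 bumps 4 from row 1; 4 bumps 5 from row 2; 5 starts row 3. P = [[1, 3, 6], [4], [5]].
Insert 2: 2 bumps 3 from row 1; 3 bumps 4 from row 2; 4 bumps 5 from row 3; 5 starts row 4. P = [[1, 2, 6], [3], [4], [5]].

So P = [[1, 2, 6], [3], [4], [5]].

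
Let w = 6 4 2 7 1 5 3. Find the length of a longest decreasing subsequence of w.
4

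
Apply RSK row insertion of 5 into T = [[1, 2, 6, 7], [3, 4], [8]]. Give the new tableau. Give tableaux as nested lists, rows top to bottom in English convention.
In row 1, 5 replaces 6 (the leftmost entry greater than 5); 6 is bumped to row 2. 6 is appended to row 2. The new tableau is [[1, 2, 5, 7], [3, 4, 6], [8]].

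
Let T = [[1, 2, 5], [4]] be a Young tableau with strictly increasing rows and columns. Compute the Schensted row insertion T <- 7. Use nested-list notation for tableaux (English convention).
[[1, 2, 5, 7], [4]]

7 is larger than every entry of row 1, so it is appended to row 1. The new tableau is [[1, 2, 5, 7], [4]].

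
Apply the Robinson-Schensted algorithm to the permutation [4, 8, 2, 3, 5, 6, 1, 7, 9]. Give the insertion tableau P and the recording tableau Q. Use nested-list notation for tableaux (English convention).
P = [[1, 3, 5, 6, 7, 9], [2, 8], [4]], Q = [[1, 2, 5, 6, 8, 9], [3, 4], [7]]

Insert each entry of the permutation into P by Schensted row insertion, recording in Q the position of each new cell.

Insert 4: appended to row 1. P = [[4]].
Insert 8: appended to row 1. P = [[4, 8]].
Insert 2: 2 bumps 4 from row 1; 4 starts row 2. P = [[2, 8], [4]].
Insert 3: 3 bumps 8 from row 1; 8 appends to row 2. P = [[2, 3], [4, 8]].
Insert 5: appended to row 1. P = [[2, 3, 5], [4, 8]].
Insert 6: appended to row 1. P = [[2, 3, 5, 6], [4, 8]].
Insert 1: 1 bumps 2 from row 1; 2 bumps 4 from row 2; 4 starts row 3. P = [[1, 3, 5, 6], [2, 8], [4]].
Insert 7: appended to row 1. P = [[1, 3, 5, 6, 7], [2, 8], [4]].
Insert 9: appended to row 1. P = [[1, 3, 5, 6, 7, 9], [2, 8], [4]].

So P = [[1, 3, 5, 6, 7, 9], [2, 8], [4]], Q = [[1, 2, 5, 6, 8, 9], [3, 4], [7]].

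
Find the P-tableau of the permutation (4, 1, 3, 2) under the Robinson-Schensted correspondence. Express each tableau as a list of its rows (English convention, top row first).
Insert 4: appended to row 1. P = [[4]].
Insert 1: 1 bumps 4 from row 1; 4 starts row 2. P = [[1], [4]].
Insert 3: appended to row 1. P = [[1, 3], [4]].
Insert 2: 2 bumps 3 from row 1; 3 bumps 4 from row 2; 4 starts row 3. P = [[1, 2], [3], [4]].

So P = [[1, 2], [3], [4]].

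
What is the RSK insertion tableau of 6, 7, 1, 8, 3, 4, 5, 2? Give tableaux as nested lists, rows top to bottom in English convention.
P = [[1, 2, 4, 5], [3, 7, 8], [6]]

Insert 6: appended to row 1. P = [[6]].
Insert 7: appended to row 1. P = [[6, 7]].
Insert 1: 1 bumps 6 from row 1; 6 starts row 2. P = [[1, 7], [6]].
Insert 8: appended to row 1. P = [[1, 7, 8], [6]].
Insert 3: 3 bumps 7 from row 1; 7 appends to row 2. P = [[1, 3, 8], [6, 7]].
Insert 4: 4 bumps 8 from row 1; 8 appends to row 2. P = [[1, 3, 4], [6, 7, 8]].
Insert 5: appended to row 1. P = [[1, 3, 4, 5], [6, 7, 8]].
Insert 2: 2 bumps 3 from row 1; 3 bumps 6 from row 2; 6 starts row 3. P = [[1, 2, 4, 5], [3, 7, 8], [6]].

So P = [[1, 2, 4, 5], [3, 7, 8], [6]].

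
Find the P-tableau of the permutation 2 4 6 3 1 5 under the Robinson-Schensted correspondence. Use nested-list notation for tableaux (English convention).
P = [[1, 3, 5], [2, 6], [4]]

After inserting 2: P = [[2]].
After inserting 4: P = [[2, 4]].
After inserting 6: P = [[2, 4, 6]].
After inserting 3: P = [[2, 3, 6], [4]].
After inserting 1: P = [[1, 3, 6], [2], [4]].
After inserting 5: P = [[1, 3, 5], [2, 6], [4]].

So P = [[1, 3, 5], [2, 6], [4]].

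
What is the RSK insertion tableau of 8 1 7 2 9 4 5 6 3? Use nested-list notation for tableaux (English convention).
P = [[1, 2, 3, 5, 6], [4, 9], [7], [8]]

Insert 8: appended to row 1. P = [[8]].
Insert 1: 1 bumps 8 from row 1; 8 starts row 2. P = [[1], [8]].
Insert 7: appended to row 1. P = [[1, 7], [8]].
Insert 2: 2 bumps 7 from row 1; 7 bumps 8 from row 2; 8 starts row 3. P = [[1, 2], [7], [8]].
Insert 9: appended to row 1. P = [[1, 2, 9], [7], [8]].
Insert 4: 4 bumps 9 from row 1; 9 appends to row 2. P = [[1, 2, 4], [7, 9], [8]].
Insert 5: appended to row 1. P = [[1, 2, 4, 5], [7, 9], [8]].
Insert 6: appended to row 1. P = [[1, 2, 4, 5, 6], [7, 9], [8]].
Insert 3: 3 bumps 4 from row 1; 4 bumps 7 from row 2; 7 bumps 8 from row 3; 8 starts row 4. P = [[1, 2, 3, 5, 6], [4, 9], [7], [8]].

So P = [[1, 2, 3, 5, 6], [4, 9], [7], [8]].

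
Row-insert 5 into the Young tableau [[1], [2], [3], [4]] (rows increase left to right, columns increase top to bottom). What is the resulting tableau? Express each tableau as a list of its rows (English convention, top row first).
5 is larger than every entry of row 1, so it is appended to row 1. The new tableau is [[1, 5], [2], [3], [4]].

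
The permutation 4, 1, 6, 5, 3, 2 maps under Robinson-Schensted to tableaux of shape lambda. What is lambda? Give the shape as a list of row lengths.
[2, 2, 1, 1]

Row-insert each entry into an empty tableau.

After inserting 4: P = [[4]].
After inserting 1: P = [[1], [4]].
After inserting 6: P = [[1, 6], [4]].
After inserting 5: P = [[1, 5], [4, 6]].
After inserting 3: P = [[1, 3], [4, 5], [6]].
After inserting 2: P = [[1, 2], [3, 5], [4], [6]].

The final insertion tableau P = [[1, 2], [3, 5], [4], [6]] has shape [2, 2, 1, 1].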